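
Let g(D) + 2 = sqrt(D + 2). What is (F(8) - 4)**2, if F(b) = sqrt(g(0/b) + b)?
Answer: (4 - sqrt(6 + sqrt(2)))**2 ≈ 1.6310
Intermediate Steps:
g(D) = -2 + sqrt(2 + D) (g(D) = -2 + sqrt(D + 2) = -2 + sqrt(2 + D))
F(b) = sqrt(-2 + b + sqrt(2)) (F(b) = sqrt((-2 + sqrt(2 + 0/b)) + b) = sqrt((-2 + sqrt(2 + 0)) + b) = sqrt((-2 + sqrt(2)) + b) = sqrt(-2 + b + sqrt(2)))
(F(8) - 4)**2 = (sqrt(-2 + 8 + sqrt(2)) - 4)**2 = (sqrt(6 + sqrt(2)) - 4)**2 = (-4 + sqrt(6 + sqrt(2)))**2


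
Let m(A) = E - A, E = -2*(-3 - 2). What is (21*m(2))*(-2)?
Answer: -336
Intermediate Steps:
E = 10 (E = -2*(-5) = 10)
m(A) = 10 - A
(21*m(2))*(-2) = (21*(10 - 1*2))*(-2) = (21*(10 - 2))*(-2) = (21*8)*(-2) = 168*(-2) = -336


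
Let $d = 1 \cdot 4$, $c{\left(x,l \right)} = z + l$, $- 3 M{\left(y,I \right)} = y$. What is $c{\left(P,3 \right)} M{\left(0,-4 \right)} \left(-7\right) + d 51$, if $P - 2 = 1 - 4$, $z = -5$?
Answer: $204$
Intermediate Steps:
$M{\left(y,I \right)} = - \frac{y}{3}$
$P = -1$ ($P = 2 + \left(1 - 4\right) = 2 - 3 = -1$)
$c{\left(x,l \right)} = -5 + l$
$d = 4$
$c{\left(P,3 \right)} M{\left(0,-4 \right)} \left(-7\right) + d 51 = \left(-5 + 3\right) \left(\left(- \frac{1}{3}\right) 0\right) \left(-7\right) + 4 \cdot 51 = \left(-2\right) 0 \left(-7\right) + 204 = 0 \left(-7\right) + 204 = 0 + 204 = 204$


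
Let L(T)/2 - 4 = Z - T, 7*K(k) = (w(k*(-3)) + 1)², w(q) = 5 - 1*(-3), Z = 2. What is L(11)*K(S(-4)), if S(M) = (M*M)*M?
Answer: -810/7 ≈ -115.71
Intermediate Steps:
w(q) = 8 (w(q) = 5 + 3 = 8)
S(M) = M³ (S(M) = M²*M = M³)
K(k) = 81/7 (K(k) = (8 + 1)²/7 = (⅐)*9² = (⅐)*81 = 81/7)
L(T) = 12 - 2*T (L(T) = 8 + 2*(2 - T) = 8 + (4 - 2*T) = 12 - 2*T)
L(11)*K(S(-4)) = (12 - 2*11)*(81/7) = (12 - 22)*(81/7) = -10*81/7 = -810/7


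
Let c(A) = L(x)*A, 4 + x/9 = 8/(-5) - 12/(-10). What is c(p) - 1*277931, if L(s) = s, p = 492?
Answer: -1487071/5 ≈ -2.9741e+5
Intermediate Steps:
x = -198/5 (x = -36 + 9*(8/(-5) - 12/(-10)) = -36 + 9*(8*(-⅕) - 12*(-⅒)) = -36 + 9*(-8/5 + 6/5) = -36 + 9*(-⅖) = -36 - 18/5 = -198/5 ≈ -39.600)
c(A) = -198*A/5
c(p) - 1*277931 = -198/5*492 - 1*277931 = -97416/5 - 277931 = -1487071/5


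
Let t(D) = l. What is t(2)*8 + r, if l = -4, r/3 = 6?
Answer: -14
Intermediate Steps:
r = 18 (r = 3*6 = 18)
t(D) = -4
t(2)*8 + r = -4*8 + 18 = -32 + 18 = -14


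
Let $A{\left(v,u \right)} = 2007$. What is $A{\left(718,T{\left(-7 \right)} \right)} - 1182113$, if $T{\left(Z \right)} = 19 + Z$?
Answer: $-1180106$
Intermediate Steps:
$A{\left(718,T{\left(-7 \right)} \right)} - 1182113 = 2007 - 1182113 = -1180106$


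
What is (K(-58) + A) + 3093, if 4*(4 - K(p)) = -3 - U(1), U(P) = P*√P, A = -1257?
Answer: 1841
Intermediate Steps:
U(P) = P^(3/2)
K(p) = 5 (K(p) = 4 - (-3 - 1^(3/2))/4 = 4 - (-3 - 1*1)/4 = 4 - (-3 - 1)/4 = 4 - ¼*(-4) = 4 + 1 = 5)
(K(-58) + A) + 3093 = (5 - 1257) + 3093 = -1252 + 3093 = 1841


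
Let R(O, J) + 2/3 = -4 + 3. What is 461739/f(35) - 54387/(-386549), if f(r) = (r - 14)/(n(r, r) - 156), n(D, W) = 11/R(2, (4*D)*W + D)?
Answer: -48369364997136/13529215 ≈ -3.5752e+6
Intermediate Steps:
R(O, J) = -5/3 (R(O, J) = -⅔ + (-4 + 3) = -⅔ - 1 = -5/3)
n(D, W) = -33/5 (n(D, W) = 11/(-5/3) = 11*(-⅗) = -33/5)
f(r) = 70/813 - 5*r/813 (f(r) = (r - 14)/(-33/5 - 156) = (-14 + r)/(-813/5) = (-14 + r)*(-5/813) = 70/813 - 5*r/813)
461739/f(35) - 54387/(-386549) = 461739/(70/813 - 5/813*35) - 54387/(-386549) = 461739/(70/813 - 175/813) - 54387*(-1/386549) = 461739/(-35/271) + 54387/386549 = 461739*(-271/35) + 54387/386549 = -125131269/35 + 54387/386549 = -48369364997136/13529215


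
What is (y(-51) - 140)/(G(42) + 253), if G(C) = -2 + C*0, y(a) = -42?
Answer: -182/251 ≈ -0.72510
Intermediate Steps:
G(C) = -2 (G(C) = -2 + 0 = -2)
(y(-51) - 140)/(G(42) + 253) = (-42 - 140)/(-2 + 253) = -182/251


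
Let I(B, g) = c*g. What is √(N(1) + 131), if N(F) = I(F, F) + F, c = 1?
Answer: √133 ≈ 11.533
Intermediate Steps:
I(B, g) = g (I(B, g) = 1*g = g)
N(F) = 2*F (N(F) = F + F = 2*F)
√(N(1) + 131) = √(2*1 + 131) = √(2 + 131) = √133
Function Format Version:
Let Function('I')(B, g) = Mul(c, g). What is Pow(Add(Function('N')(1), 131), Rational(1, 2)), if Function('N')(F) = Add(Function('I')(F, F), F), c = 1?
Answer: Pow(133, Rational(1, 2)) ≈ 11.533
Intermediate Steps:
Function('I')(B, g) = g (Function('I')(B, g) = Mul(1, g) = g)
Function('N')(F) = Mul(2, F) (Function('N')(F) = Add(F, F) = Mul(2, F))
Pow(Add(Function('N')(1), 131), Rational(1, 2)) = Pow(Add(Mul(2, 1), 131), Rational(1, 2)) = Pow(Add(2, 131), Rational(1, 2)) = Pow(133, Rational(1, 2))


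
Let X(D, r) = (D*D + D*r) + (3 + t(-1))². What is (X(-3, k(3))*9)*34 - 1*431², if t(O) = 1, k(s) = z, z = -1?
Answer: -177193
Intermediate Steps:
k(s) = -1
X(D, r) = 16 + D² + D*r (X(D, r) = (D*D + D*r) + (3 + 1)² = (D² + D*r) + 4² = (D² + D*r) + 16 = 16 + D² + D*r)
(X(-3, k(3))*9)*34 - 1*431² = ((16 + (-3)² - 3*(-1))*9)*34 - 1*431² = ((16 + 9 + 3)*9)*34 - 1*185761 = (28*9)*34 - 185761 = 252*34 - 185761 = 8568 - 185761 = -177193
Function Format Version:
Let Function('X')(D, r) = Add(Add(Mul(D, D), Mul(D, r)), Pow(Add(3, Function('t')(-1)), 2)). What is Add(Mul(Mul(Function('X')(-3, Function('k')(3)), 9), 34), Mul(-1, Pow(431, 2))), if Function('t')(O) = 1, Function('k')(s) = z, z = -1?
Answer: -177193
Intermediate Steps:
Function('k')(s) = -1
Function('X')(D, r) = Add(16, Pow(D, 2), Mul(D, r)) (Function('X')(D, r) = Add(Add(Mul(D, D), Mul(D, r)), Pow(Add(3, 1), 2)) = Add(Add(Pow(D, 2), Mul(D, r)), Pow(4, 2)) = Add(Add(Pow(D, 2), Mul(D, r)), 16) = Add(16, Pow(D, 2), Mul(D, r)))
Add(Mul(Mul(Function('X')(-3, Function('k')(3)), 9), 34), Mul(-1, Pow(431, 2))) = Add(Mul(Mul(Add(16, Pow(-3, 2), Mul(-3, -1)), 9), 34), Mul(-1, Pow(431, 2))) = Add(Mul(Mul(Add(16, 9, 3), 9), 34), Mul(-1, 185761)) = Add(Mul(Mul(28, 9), 34), -185761) = Add(Mul(252, 34), -185761) = Add(8568, -185761) = -177193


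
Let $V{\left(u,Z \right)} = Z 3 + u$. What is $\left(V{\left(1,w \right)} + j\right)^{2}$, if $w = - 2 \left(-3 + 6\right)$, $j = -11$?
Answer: $784$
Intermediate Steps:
$w = -6$ ($w = \left(-2\right) 3 = -6$)
$V{\left(u,Z \right)} = u + 3 Z$ ($V{\left(u,Z \right)} = 3 Z + u = u + 3 Z$)
$\left(V{\left(1,w \right)} + j\right)^{2} = \left(\left(1 + 3 \left(-6\right)\right) - 11\right)^{2} = \left(\left(1 - 18\right) - 11\right)^{2} = \left(-17 - 11\right)^{2} = \left(-28\right)^{2} = 784$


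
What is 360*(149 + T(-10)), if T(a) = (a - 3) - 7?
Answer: 46440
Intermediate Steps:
T(a) = -10 + a (T(a) = (-3 + a) - 7 = -10 + a)
360*(149 + T(-10)) = 360*(149 + (-10 - 10)) = 360*(149 - 20) = 360*129 = 46440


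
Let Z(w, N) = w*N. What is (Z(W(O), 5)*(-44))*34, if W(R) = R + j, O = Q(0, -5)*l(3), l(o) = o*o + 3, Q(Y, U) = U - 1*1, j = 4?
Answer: 508640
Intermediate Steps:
Q(Y, U) = -1 + U (Q(Y, U) = U - 1 = -1 + U)
l(o) = 3 + o² (l(o) = o² + 3 = 3 + o²)
O = -72 (O = (-1 - 5)*(3 + 3²) = -6*(3 + 9) = -6*12 = -72)
W(R) = 4 + R (W(R) = R + 4 = 4 + R)
Z(w, N) = N*w
(Z(W(O), 5)*(-44))*34 = ((5*(4 - 72))*(-44))*34 = ((5*(-68))*(-44))*34 = -340*(-44)*34 = 14960*34 = 508640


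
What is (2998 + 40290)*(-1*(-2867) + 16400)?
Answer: 834029896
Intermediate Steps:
(2998 + 40290)*(-1*(-2867) + 16400) = 43288*(2867 + 16400) = 43288*19267 = 834029896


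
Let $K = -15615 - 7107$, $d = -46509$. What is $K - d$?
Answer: $23787$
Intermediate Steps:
$K = -22722$
$K - d = -22722 - -46509 = -22722 + 46509 = 23787$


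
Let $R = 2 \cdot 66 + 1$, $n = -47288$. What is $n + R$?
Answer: $-47155$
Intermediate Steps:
$R = 133$ ($R = 132 + 1 = 133$)
$n + R = -47288 + 133 = -47155$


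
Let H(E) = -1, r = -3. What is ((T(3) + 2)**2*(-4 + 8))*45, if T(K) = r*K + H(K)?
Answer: 11520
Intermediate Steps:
T(K) = -1 - 3*K (T(K) = -3*K - 1 = -1 - 3*K)
((T(3) + 2)**2*(-4 + 8))*45 = (((-1 - 3*3) + 2)**2*(-4 + 8))*45 = (((-1 - 9) + 2)**2*4)*45 = ((-10 + 2)**2*4)*45 = ((-8)**2*4)*45 = (64*4)*45 = 256*45 = 11520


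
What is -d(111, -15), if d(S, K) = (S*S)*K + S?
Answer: 184704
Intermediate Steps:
d(S, K) = S + K*S**2 (d(S, K) = S**2*K + S = K*S**2 + S = S + K*S**2)
-d(111, -15) = -111*(1 - 15*111) = -111*(1 - 1665) = -111*(-1664) = -1*(-184704) = 184704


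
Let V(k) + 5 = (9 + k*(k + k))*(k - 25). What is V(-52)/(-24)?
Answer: 69519/4 ≈ 17380.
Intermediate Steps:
V(k) = -5 + (-25 + k)*(9 + 2*k²) (V(k) = -5 + (9 + k*(k + k))*(k - 25) = -5 + (9 + k*(2*k))*(-25 + k) = -5 + (9 + 2*k²)*(-25 + k) = -5 + (-25 + k)*(9 + 2*k²))
V(-52)/(-24) = (-230 - 50*(-52)² + 2*(-52)³ + 9*(-52))/(-24) = -(-230 - 50*2704 + 2*(-140608) - 468)/24 = -(-230 - 135200 - 281216 - 468)/24 = -1/24*(-417114) = 69519/4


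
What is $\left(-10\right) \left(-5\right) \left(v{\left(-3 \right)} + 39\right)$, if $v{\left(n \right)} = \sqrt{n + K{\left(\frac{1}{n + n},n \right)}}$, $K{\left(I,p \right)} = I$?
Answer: $1950 + \frac{25 i \sqrt{114}}{3} \approx 1950.0 + 88.976 i$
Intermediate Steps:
$v{\left(n \right)} = \sqrt{n + \frac{1}{2 n}}$ ($v{\left(n \right)} = \sqrt{n + \frac{1}{n + n}} = \sqrt{n + \frac{1}{2 n}}$)
$\left(-10\right) \left(-5\right) \left(v{\left(-3 \right)} + 39\right) = \left(-10\right) \left(-5\right) \left(\frac{\sqrt{\frac{2}{-3} + 4 \left(-3\right)}}{2} + 39\right) = 50 \left(\frac{\sqrt{2 \left(- \frac{1}{3}\right) - 12}}{2} + 39\right) = 50 \left(\frac{\sqrt{- \frac{2}{3} - 12}}{2} + 39\right) = 50 \left(\frac{\sqrt{- \frac{38}{3}}}{2} + 39\right) = 50 \left(\frac{\frac{1}{3} i \sqrt{114}}{2} + 39\right) = 50 \left(\frac{i \sqrt{114}}{6} + 39\right) = 50 \left(39 + \frac{i \sqrt{114}}{6}\right) = 1950 + \frac{25 i \sqrt{114}}{3}$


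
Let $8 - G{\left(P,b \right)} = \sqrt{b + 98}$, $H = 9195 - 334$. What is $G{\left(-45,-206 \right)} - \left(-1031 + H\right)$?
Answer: $-7822 - 6 i \sqrt{3} \approx -7822.0 - 10.392 i$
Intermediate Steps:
$H = 8861$ ($H = 9195 - 334 = 8861$)
$G{\left(P,b \right)} = 8 - \sqrt{98 + b}$ ($G{\left(P,b \right)} = 8 - \sqrt{b + 98} = 8 - \sqrt{98 + b}$)
$G{\left(-45,-206 \right)} - \left(-1031 + H\right) = \left(8 - \sqrt{98 - 206}\right) + \left(1031 - 8861\right) = \left(8 - \sqrt{-108}\right) + \left(1031 - 8861\right) = \left(8 - 6 i \sqrt{3}\right) - 7830 = -7822 - 6 i \sqrt{3}$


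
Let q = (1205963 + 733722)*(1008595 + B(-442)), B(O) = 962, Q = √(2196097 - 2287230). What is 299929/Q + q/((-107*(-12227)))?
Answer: 1958222569545/1308289 - 42847*I*√91133/13019 ≈ 1.4968e+6 - 993.53*I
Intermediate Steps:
Q = I*√91133 (Q = √(-91133) = I*√91133 ≈ 301.88*I)
q = 1958222569545 (q = (1205963 + 733722)*(1008595 + 962) = 1939685*1009557 = 1958222569545)
299929/Q + q/((-107*(-12227))) = 299929/((I*√91133)) + 1958222569545/((-107*(-12227))) = 299929*(-I*√91133/91133) + 1958222569545/1308289 = -42847*I*√91133/13019 + 1958222569545*(1/1308289) = -42847*I*√91133/13019 + 1958222569545/1308289 = 1958222569545/1308289 - 42847*I*√91133/13019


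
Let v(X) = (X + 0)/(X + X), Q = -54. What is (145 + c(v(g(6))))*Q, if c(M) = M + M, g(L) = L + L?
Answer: -7884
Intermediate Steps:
g(L) = 2*L
v(X) = ½ (v(X) = X/((2*X)) = X*(1/(2*X)) = ½)
c(M) = 2*M
(145 + c(v(g(6))))*Q = (145 + 2*(½))*(-54) = (145 + 1)*(-54) = 146*(-54) = -7884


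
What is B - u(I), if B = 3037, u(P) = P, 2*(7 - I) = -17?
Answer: 6043/2 ≈ 3021.5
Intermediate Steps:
I = 31/2 (I = 7 - ½*(-17) = 7 + 17/2 = 31/2 ≈ 15.500)
B - u(I) = 3037 - 1*31/2 = 3037 - 31/2 = 6043/2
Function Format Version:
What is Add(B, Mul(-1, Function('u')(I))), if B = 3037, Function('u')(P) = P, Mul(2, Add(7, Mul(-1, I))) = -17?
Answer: Rational(6043, 2) ≈ 3021.5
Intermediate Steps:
I = Rational(31, 2) (I = Add(7, Mul(Rational(-1, 2), -17)) = Add(7, Rational(17, 2)) = Rational(31, 2) ≈ 15.500)
Add(B, Mul(-1, Function('u')(I))) = Add(3037, Mul(-1, Rational(31, 2))) = Add(3037, Rational(-31, 2)) = Rational(6043, 2)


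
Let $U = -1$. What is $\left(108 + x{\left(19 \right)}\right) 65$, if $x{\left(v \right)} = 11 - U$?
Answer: $7800$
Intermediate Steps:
$x{\left(v \right)} = 12$ ($x{\left(v \right)} = 11 - -1 = 11 + 1 = 12$)
$\left(108 + x{\left(19 \right)}\right) 65 = \left(108 + 12\right) 65 = 120 \cdot 65 = 7800$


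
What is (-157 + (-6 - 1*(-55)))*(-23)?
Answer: 2484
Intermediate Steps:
(-157 + (-6 - 1*(-55)))*(-23) = (-157 + (-6 + 55))*(-23) = (-157 + 49)*(-23) = -108*(-23) = 2484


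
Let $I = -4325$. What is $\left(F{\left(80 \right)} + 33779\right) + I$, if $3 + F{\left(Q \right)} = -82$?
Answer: $29369$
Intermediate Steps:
$F{\left(Q \right)} = -85$ ($F{\left(Q \right)} = -3 - 82 = -85$)
$\left(F{\left(80 \right)} + 33779\right) + I = \left(-85 + 33779\right) - 4325 = 33694 - 4325 = 29369$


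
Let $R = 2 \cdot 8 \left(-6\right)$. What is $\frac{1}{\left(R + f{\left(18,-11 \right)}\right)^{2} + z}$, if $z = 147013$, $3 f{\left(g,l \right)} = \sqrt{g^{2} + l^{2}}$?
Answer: $\frac{6329277}{989055743858} + \frac{1296 \sqrt{445}}{494527871929} \approx 6.4546 \cdot 10^{-6}$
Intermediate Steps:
$f{\left(g,l \right)} = \frac{\sqrt{g^{2} + l^{2}}}{3}$
$R = -96$ ($R = 16 \left(-6\right) = -96$)
$\frac{1}{\left(R + f{\left(18,-11 \right)}\right)^{2} + z} = \frac{1}{\left(-96 + \frac{\sqrt{18^{2} + \left(-11\right)^{2}}}{3}\right)^{2} + 147013} = \frac{1}{\left(-96 + \frac{\sqrt{324 + 121}}{3}\right)^{2} + 147013} = \frac{1}{\left(-96 + \frac{\sqrt{445}}{3}\right)^{2} + 147013} = \frac{1}{147013 + \left(-96 + \frac{\sqrt{445}}{3}\right)^{2}}$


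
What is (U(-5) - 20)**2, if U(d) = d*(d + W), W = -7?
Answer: 1600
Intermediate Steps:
U(d) = d*(-7 + d) (U(d) = d*(d - 7) = d*(-7 + d))
(U(-5) - 20)**2 = (-5*(-7 - 5) - 20)**2 = (-5*(-12) - 20)**2 = (60 - 20)**2 = 40**2 = 1600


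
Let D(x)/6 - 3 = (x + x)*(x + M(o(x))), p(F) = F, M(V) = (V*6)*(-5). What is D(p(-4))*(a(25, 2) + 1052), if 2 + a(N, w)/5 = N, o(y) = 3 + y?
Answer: -1435410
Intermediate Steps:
a(N, w) = -10 + 5*N
M(V) = -30*V (M(V) = (6*V)*(-5) = -30*V)
D(x) = 18 + 12*x*(-90 - 29*x) (D(x) = 18 + 6*((x + x)*(x - 30*(3 + x))) = 18 + 6*((2*x)*(x + (-90 - 30*x))) = 18 + 6*((2*x)*(-90 - 29*x)) = 18 + 6*(2*x*(-90 - 29*x)) = 18 + 12*x*(-90 - 29*x))
D(p(-4))*(a(25, 2) + 1052) = (18 - 1080*(-4) - 348*(-4)²)*((-10 + 5*25) + 1052) = (18 + 4320 - 348*16)*((-10 + 125) + 1052) = (18 + 4320 - 5568)*(115 + 1052) = -1230*1167 = -1435410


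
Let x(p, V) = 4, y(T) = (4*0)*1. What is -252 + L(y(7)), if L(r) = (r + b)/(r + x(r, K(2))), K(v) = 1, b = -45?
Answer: -1053/4 ≈ -263.25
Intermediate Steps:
y(T) = 0 (y(T) = 0*1 = 0)
L(r) = (-45 + r)/(4 + r) (L(r) = (r - 45)/(r + 4) = (-45 + r)/(4 + r))
-252 + L(y(7)) = -252 + (-45 + 0)/(4 + 0) = -252 - 45/4 = -1053/4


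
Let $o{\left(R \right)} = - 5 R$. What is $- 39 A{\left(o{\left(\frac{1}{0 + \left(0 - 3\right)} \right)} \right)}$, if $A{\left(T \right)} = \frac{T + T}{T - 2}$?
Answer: $390$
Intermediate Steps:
$A{\left(T \right)} = \frac{2 T}{-2 + T}$
$- 39 A{\left(o{\left(\frac{1}{0 + \left(0 - 3\right)} \right)} \right)} = - 39 \frac{2 \left(- \frac{5}{0 + \left(0 - 3\right)}\right)}{-2 - \frac{5}{0 + \left(0 - 3\right)}} = - 39 \frac{2 \left(- \frac{5}{0 - 3}\right)}{-2 - \frac{5}{0 - 3}} = - 39 \frac{2 \left(- \frac{5}{-3}\right)}{-2 - \frac{5}{-3}} = - 39 \frac{2 \left(\left(-5\right) \left(- \frac{1}{3}\right)\right)}{-2 - - \frac{5}{3}} = - 39 \cdot 2 \cdot \frac{5}{3} \frac{1}{-2 + \frac{5}{3}} = - 39 \cdot 2 \cdot \frac{5}{3} \frac{1}{- \frac{1}{3}} = - 39 \cdot 2 \cdot \frac{5}{3} \left(-3\right) = \left(-39\right) \left(-10\right) = 390$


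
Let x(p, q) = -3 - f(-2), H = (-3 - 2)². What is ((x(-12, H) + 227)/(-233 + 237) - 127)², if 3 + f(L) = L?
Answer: 77841/16 ≈ 4865.1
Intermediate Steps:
f(L) = -3 + L
H = 25 (H = (-5)² = 25)
x(p, q) = 2 (x(p, q) = -3 - (-3 - 2) = -3 - 1*(-5) = -3 + 5 = 2)
((x(-12, H) + 227)/(-233 + 237) - 127)² = ((2 + 227)/(-233 + 237) - 127)² = (229/4 - 127)² = (-279/4)² = 77841/16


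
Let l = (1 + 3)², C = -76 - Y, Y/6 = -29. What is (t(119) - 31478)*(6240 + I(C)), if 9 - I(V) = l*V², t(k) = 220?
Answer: 4607898070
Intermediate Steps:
Y = -174 (Y = 6*(-29) = -174)
C = 98 (C = -76 - 1*(-174) = -76 + 174 = 98)
l = 16 (l = 4² = 16)
I(V) = 9 - 16*V²
(t(119) - 31478)*(6240 + I(C)) = (220 - 31478)*(6240 + (9 - 16*98²)) = -31258*(6240 + (9 - 16*9604)) = -31258*(6240 + (9 - 153664)) = -31258*(6240 - 153655) = -31258*(-147415) = 4607898070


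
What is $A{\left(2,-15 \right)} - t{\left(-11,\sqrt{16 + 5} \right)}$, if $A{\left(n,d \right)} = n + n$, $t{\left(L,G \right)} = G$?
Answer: $4 - \sqrt{21} \approx -0.58258$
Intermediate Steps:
$A{\left(n,d \right)} = 2 n$
$A{\left(2,-15 \right)} - t{\left(-11,\sqrt{16 + 5} \right)} = 2 \cdot 2 - \sqrt{16 + 5} = 4 - \sqrt{21}$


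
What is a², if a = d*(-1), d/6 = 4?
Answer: 576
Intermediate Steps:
d = 24 (d = 6*4 = 24)
a = -24 (a = 24*(-1) = -24)
a² = (-24)² = 576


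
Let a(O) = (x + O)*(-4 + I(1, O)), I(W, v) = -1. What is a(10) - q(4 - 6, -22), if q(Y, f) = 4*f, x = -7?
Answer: 73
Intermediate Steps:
a(O) = 35 - 5*O (a(O) = (-7 + O)*(-4 - 1) = (-7 + O)*(-5) = 35 - 5*O)
a(10) - q(4 - 6, -22) = (35 - 5*10) - 4*(-22) = (35 - 50) - 1*(-88) = -15 + 88 = 73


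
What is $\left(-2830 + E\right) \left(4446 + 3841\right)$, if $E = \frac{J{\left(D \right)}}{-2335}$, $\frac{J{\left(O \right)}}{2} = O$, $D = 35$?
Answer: $- \frac{10952298088}{467} \approx -2.3452 \cdot 10^{7}$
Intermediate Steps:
$J{\left(O \right)} = 2 O$
$E = - \frac{14}{467}$ ($E = \frac{2 \cdot 35}{-2335} = 70 \left(- \frac{1}{2335}\right) = - \frac{14}{467} \approx -0.029979$)
$\left(-2830 + E\right) \left(4446 + 3841\right) = \left(-2830 - \frac{14}{467}\right) \left(4446 + 3841\right) = \left(- \frac{1321624}{467}\right) 8287 = - \frac{10952298088}{467}$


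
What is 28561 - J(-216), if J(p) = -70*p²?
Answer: 3294481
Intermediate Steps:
28561 - J(-216) = 28561 - (-70)*(-216)² = 28561 - (-70)*46656 = 28561 - 1*(-3265920) = 28561 + 3265920 = 3294481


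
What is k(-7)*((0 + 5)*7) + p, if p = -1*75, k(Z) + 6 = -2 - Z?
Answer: -110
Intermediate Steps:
k(Z) = -8 - Z (k(Z) = -6 + (-2 - Z) = -8 - Z)
p = -75
k(-7)*((0 + 5)*7) + p = (-8 - 1*(-7))*((0 + 5)*7) - 75 = (-8 + 7)*(5*7) - 75 = -1*35 - 75 = -35 - 75 = -110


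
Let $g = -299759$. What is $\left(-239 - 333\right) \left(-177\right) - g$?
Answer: $401003$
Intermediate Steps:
$\left(-239 - 333\right) \left(-177\right) - g = \left(-239 - 333\right) \left(-177\right) - -299759 = \left(-572\right) \left(-177\right) + 299759 = 101244 + 299759 = 401003$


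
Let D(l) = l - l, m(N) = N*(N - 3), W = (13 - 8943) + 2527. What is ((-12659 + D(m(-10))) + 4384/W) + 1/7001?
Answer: -567500780558/44827403 ≈ -12660.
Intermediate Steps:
W = -6403 (W = -8930 + 2527 = -6403)
m(N) = N*(-3 + N)
D(l) = 0
((-12659 + D(m(-10))) + 4384/W) + 1/7001 = ((-12659 + 0) + 4384/(-6403)) + 1/7001 = (-12659 + 4384*(-1/6403)) + 1/7001 = (-12659 - 4384/6403) + 1/7001 = -81059961/6403 + 1/7001 = -567500780558/44827403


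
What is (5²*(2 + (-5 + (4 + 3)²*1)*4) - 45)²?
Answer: 19404025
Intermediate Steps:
(5²*(2 + (-5 + (4 + 3)²*1)*4) - 45)² = (25*(2 + (-5 + 7²*1)*4) - 45)² = (25*(2 + (-5 + 49*1)*4) - 45)² = (25*(2 + (-5 + 49)*4) - 45)² = (25*(2 + 44*4) - 45)² = (25*(2 + 176) - 45)² = (25*178 - 45)² = (4450 - 45)² = 4405² = 19404025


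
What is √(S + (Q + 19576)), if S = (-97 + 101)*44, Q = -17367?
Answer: 3*√265 ≈ 48.836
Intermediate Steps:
S = 176 (S = 4*44 = 176)
√(S + (Q + 19576)) = √(176 + (-17367 + 19576)) = √(176 + 2209) = √2385 = 3*√265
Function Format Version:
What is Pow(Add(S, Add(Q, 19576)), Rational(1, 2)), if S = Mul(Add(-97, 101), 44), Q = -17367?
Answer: Mul(3, Pow(265, Rational(1, 2))) ≈ 48.836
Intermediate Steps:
S = 176 (S = Mul(4, 44) = 176)
Pow(Add(S, Add(Q, 19576)), Rational(1, 2)) = Pow(Add(176, Add(-17367, 19576)), Rational(1, 2)) = Pow(Add(176, 2209), Rational(1, 2)) = Pow(2385, Rational(1, 2)) = Mul(3, Pow(265, Rational(1, 2)))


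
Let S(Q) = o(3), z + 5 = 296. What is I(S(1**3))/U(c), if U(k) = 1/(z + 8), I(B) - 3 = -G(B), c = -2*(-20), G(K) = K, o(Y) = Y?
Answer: 0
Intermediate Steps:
z = 291 (z = -5 + 296 = 291)
c = 40
S(Q) = 3
I(B) = 3 - B
U(k) = 1/299 (U(k) = 1/(291 + 8) = 1/299)
I(S(1**3))/U(c) = (3 - 1*3)/(1/299) = (3 - 3)*299 = 0*299 = 0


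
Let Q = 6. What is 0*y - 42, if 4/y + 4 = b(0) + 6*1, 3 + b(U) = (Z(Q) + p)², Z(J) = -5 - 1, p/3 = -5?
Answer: -42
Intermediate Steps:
p = -15 (p = 3*(-5) = -15)
Z(J) = -6
b(U) = 438 (b(U) = -3 + (-6 - 15)² = -3 + (-21)² = -3 + 441 = 438)
y = 1/110 (y = 4/(-4 + (438 + 6*1)) = 4/(-4 + (438 + 6)) = 4/(-4 + 444) = 4/440 = 4*(1/440) = 1/110 ≈ 0.0090909)
0*y - 42 = 0*(1/110) - 42 = 0 - 42 = -42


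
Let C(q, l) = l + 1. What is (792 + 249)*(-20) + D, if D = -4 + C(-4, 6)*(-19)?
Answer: -20957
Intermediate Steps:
C(q, l) = 1 + l
D = -137 (D = -4 + (1 + 6)*(-19) = -4 + 7*(-19) = -4 - 133 = -137)
(792 + 249)*(-20) + D = (792 + 249)*(-20) - 137 = 1041*(-20) - 137 = -20820 - 137 = -20957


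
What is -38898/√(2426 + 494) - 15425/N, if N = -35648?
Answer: 15425/35648 - 19449*√730/730 ≈ -719.41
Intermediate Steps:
-38898/√(2426 + 494) - 15425/N = -38898/√(2426 + 494) - 15425/(-35648) = -38898*√730/1460 - 15425*(-1/35648) = -38898*√730/1460 + 15425/35648 = -19449*√730/730 + 15425/35648 = 15425/35648 - 19449*√730/730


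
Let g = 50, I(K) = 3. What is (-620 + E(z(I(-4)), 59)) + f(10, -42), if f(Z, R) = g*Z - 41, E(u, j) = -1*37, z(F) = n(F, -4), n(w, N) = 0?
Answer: -198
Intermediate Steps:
z(F) = 0
E(u, j) = -37
f(Z, R) = -41 + 50*Z (f(Z, R) = 50*Z - 41 = -41 + 50*Z)
(-620 + E(z(I(-4)), 59)) + f(10, -42) = (-620 - 37) + (-41 + 50*10) = -657 + (-41 + 500) = -657 + 459 = -198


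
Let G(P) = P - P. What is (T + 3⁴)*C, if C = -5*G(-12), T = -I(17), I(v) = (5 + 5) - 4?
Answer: 0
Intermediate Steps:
I(v) = 6 (I(v) = 10 - 4 = 6)
G(P) = 0
T = -6 (T = -1*6 = -6)
C = 0 (C = -5*0 = 0)
(T + 3⁴)*C = (-6 + 3⁴)*0 = (-6 + 81)*0 = 75*0 = 0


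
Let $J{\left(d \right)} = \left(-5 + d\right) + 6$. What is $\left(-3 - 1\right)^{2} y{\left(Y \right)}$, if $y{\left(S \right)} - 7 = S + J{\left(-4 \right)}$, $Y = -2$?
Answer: $32$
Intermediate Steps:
$J{\left(d \right)} = 1 + d$
$y{\left(S \right)} = 4 + S$ ($y{\left(S \right)} = 7 + \left(S + \left(1 - 4\right)\right) = 7 + \left(S - 3\right) = 7 + \left(-3 + S\right) = 4 + S$)
$\left(-3 - 1\right)^{2} y{\left(Y \right)} = \left(-3 - 1\right)^{2} \left(4 - 2\right) = \left(-4\right)^{2} \cdot 2 = 16 \cdot 2 = 32$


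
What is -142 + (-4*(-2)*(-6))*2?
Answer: -238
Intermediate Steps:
-142 + (-4*(-2)*(-6))*2 = -142 + (8*(-6))*2 = -142 - 48*2 = -142 - 96 = -238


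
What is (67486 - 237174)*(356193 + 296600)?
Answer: -110771138584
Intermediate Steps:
(67486 - 237174)*(356193 + 296600) = -169688*652793 = -110771138584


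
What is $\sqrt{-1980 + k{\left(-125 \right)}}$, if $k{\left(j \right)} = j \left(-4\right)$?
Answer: $2 i \sqrt{370} \approx 38.471 i$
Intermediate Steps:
$k{\left(j \right)} = - 4 j$
$\sqrt{-1980 + k{\left(-125 \right)}} = \sqrt{-1980 - -500} = \sqrt{-1980 + 500} = \sqrt{-1480} = 2 i \sqrt{370}$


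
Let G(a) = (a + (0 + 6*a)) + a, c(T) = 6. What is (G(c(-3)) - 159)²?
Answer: 12321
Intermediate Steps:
G(a) = 8*a (G(a) = (a + 6*a) + a = 7*a + a = 8*a)
(G(c(-3)) - 159)² = (8*6 - 159)² = (48 - 159)² = (-111)² = 12321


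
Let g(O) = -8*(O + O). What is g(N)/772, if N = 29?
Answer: -116/193 ≈ -0.60104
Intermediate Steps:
g(O) = -16*O
g(N)/772 = -16*29/772 = -464*1/772 = -116/193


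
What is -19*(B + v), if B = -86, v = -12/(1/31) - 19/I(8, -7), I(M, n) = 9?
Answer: 78679/9 ≈ 8742.1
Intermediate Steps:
v = -3367/9 (v = -12/(1/31) - 19/9 = -12/1/31 - 19*⅑ = -12*31 - 19/9 = -372 - 19/9 = -3367/9 ≈ -374.11)
-19*(B + v) = -19*(-86 - 3367/9) = -19*(-4141/9) = 78679/9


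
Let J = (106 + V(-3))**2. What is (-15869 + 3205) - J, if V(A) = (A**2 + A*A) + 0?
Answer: -28040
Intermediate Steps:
V(A) = 2*A**2 (V(A) = (A**2 + A**2) + 0 = 2*A**2 + 0 = 2*A**2)
J = 15376 (J = (106 + 2*(-3)**2)**2 = (106 + 2*9)**2 = (106 + 18)**2 = 124**2 = 15376)
(-15869 + 3205) - J = (-15869 + 3205) - 1*15376 = -12664 - 15376 = -28040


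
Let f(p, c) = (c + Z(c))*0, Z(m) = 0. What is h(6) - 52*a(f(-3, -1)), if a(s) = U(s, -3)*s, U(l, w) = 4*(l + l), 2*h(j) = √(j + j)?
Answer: √3 ≈ 1.7320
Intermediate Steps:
h(j) = √2*√j/2 (h(j) = √(j + j)/2 = √(2*j)/2 = (√2*√j)/2 = √2*√j/2)
f(p, c) = 0 (f(p, c) = (c + 0)*0 = c*0 = 0)
U(l, w) = 8*l (U(l, w) = 4*(2*l) = 8*l)
a(s) = 8*s² (a(s) = (8*s)*s = 8*s²)
h(6) - 52*a(f(-3, -1)) = √2*√6/2 - 416*0² = √3 - 416*0 = √3 - 52*0 = √3 + 0 = √3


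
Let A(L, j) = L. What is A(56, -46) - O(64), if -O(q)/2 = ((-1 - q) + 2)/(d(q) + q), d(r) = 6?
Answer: 271/5 ≈ 54.200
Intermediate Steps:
O(q) = -2*(1 - q)/(6 + q) (O(q) = -2*((-1 - q) + 2)/(6 + q) = -2*(1 - q)/(6 + q))
A(56, -46) - O(64) = 56 - 2*(-1 + 64)/(6 + 64) = 56 - 2*63/70 = 56 - 1*9/5 = 56 - 9/5 = 271/5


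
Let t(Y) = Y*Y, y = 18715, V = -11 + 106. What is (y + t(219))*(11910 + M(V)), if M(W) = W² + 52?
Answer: 1399329212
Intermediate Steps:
V = 95
M(W) = 52 + W²
t(Y) = Y²
(y + t(219))*(11910 + M(V)) = (18715 + 219²)*(11910 + (52 + 95²)) = (18715 + 47961)*(11910 + (52 + 9025)) = 66676*(11910 + 9077) = 66676*20987 = 1399329212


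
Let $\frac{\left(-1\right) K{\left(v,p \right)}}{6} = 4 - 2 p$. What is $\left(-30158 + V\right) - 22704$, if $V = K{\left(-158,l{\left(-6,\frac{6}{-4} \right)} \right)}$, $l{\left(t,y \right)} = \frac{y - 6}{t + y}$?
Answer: $-52874$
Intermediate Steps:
$l{\left(t,y \right)} = \frac{-6 + y}{t + y}$
$K{\left(v,p \right)} = -24 + 12 p$ ($K{\left(v,p \right)} = - 6 \left(4 - 2 p\right) = -24 + 12 p$)
$V = -12$ ($V = -24 + 12 \frac{-6 + \frac{6}{-4}}{-6 + \frac{6}{-4}} = -24 + 12 \frac{-6 + 6 \left(- \frac{1}{4}\right)}{-6 + 6 \left(- \frac{1}{4}\right)} = -24 + 12 \frac{-6 - \frac{3}{2}}{-6 - \frac{3}{2}} = -24 + 12 \frac{1}{- \frac{15}{2}} \left(- \frac{15}{2}\right) = -24 + 12 \left(\left(- \frac{2}{15}\right) \left(- \frac{15}{2}\right)\right) = -24 + 12 \cdot 1 = -24 + 12 = -12$)
$\left(-30158 + V\right) - 22704 = \left(-30158 - 12\right) - 22704 = -30170 - 22704 = -52874$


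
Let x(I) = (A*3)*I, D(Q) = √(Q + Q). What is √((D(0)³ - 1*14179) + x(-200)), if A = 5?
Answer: I*√17179 ≈ 131.07*I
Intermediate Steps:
D(Q) = √2*√Q (D(Q) = √(2*Q) = √2*√Q)
x(I) = 15*I (x(I) = (5*3)*I = 15*I)
√((D(0)³ - 1*14179) + x(-200)) = √(((√2*√0)³ - 1*14179) + 15*(-200)) = √(((√2*0)³ - 14179) - 3000) = √((0³ - 14179) - 3000) = √((0 - 14179) - 3000) = √(-14179 - 3000) = √(-17179) = I*√17179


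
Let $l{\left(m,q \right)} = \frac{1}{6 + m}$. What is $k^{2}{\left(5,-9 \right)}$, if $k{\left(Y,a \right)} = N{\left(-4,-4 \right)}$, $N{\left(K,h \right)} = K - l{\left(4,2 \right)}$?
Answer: $\frac{1681}{100} \approx 16.81$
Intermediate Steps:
$N{\left(K,h \right)} = - \frac{1}{10} + K$ ($N{\left(K,h \right)} = K - \frac{1}{6 + 4} = K - \frac{1}{10} = - \frac{1}{10} + K$)
$k{\left(Y,a \right)} = - \frac{41}{10}$ ($k{\left(Y,a \right)} = - \frac{1}{10} - 4 = - \frac{41}{10}$)
$k^{2}{\left(5,-9 \right)} = \left(- \frac{41}{10}\right)^{2} = \frac{1681}{100}$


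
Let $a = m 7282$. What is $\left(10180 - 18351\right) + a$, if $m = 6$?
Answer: $35521$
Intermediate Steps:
$a = 43692$ ($a = 6 \cdot 7282 = 43692$)
$\left(10180 - 18351\right) + a = \left(10180 - 18351\right) + 43692 = -8171 + 43692 = 35521$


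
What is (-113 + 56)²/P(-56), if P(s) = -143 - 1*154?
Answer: -361/33 ≈ -10.939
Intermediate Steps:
P(s) = -297 (P(s) = -143 - 154 = -297)
(-113 + 56)²/P(-56) = (-113 + 56)²/(-297) = (-57)²*(-1/297) = 3249*(-1/297) = -361/33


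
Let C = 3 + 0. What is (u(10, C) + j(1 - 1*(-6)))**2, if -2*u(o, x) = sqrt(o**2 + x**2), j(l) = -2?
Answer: (4 + sqrt(109))**2/4 ≈ 52.131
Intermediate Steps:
C = 3
u(o, x) = -sqrt(o**2 + x**2)/2
(u(10, C) + j(1 - 1*(-6)))**2 = (-sqrt(10**2 + 3**2)/2 - 2)**2 = (-sqrt(100 + 9)/2 - 2)**2 = (-sqrt(109)/2 - 2)**2 = (-2 - sqrt(109)/2)**2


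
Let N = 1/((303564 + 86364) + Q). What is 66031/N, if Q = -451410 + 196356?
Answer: 8905865094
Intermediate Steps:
Q = -255054
N = 1/134874 (N = 1/((303564 + 86364) - 255054) = 1/(389928 - 255054) = 1/134874 ≈ 7.4143e-6)
66031/N = 66031/(1/134874) = 66031*134874 = 8905865094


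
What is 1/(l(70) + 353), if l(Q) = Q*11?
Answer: 1/1123 ≈ 0.00089047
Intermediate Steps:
l(Q) = 11*Q
1/(l(70) + 353) = 1/(11*70 + 353) = 1/(770 + 353) = 1/1123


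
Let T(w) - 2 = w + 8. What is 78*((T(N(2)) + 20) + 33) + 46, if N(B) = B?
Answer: 5116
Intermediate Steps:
T(w) = 10 + w (T(w) = 2 + (w + 8) = 2 + (8 + w) = 10 + w)
78*((T(N(2)) + 20) + 33) + 46 = 78*(((10 + 2) + 20) + 33) + 46 = 78*((12 + 20) + 33) + 46 = 78*(32 + 33) + 46 = 78*65 + 46 = 5070 + 46 = 5116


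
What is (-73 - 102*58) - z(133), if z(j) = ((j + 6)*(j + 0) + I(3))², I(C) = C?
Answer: -341886089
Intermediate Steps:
z(j) = (3 + j*(6 + j))² (z(j) = ((j + 6)*(j + 0) + 3)² = ((6 + j)*j + 3)² = (j*(6 + j) + 3)² = (3 + j*(6 + j))²)
(-73 - 102*58) - z(133) = (-73 - 102*58) - (3 + 133² + 6*133)² = (-73 - 5916) - (3 + 17689 + 798)² = -5989 - 1*18490² = -5989 - 1*341880100 = -5989 - 341880100 = -341886089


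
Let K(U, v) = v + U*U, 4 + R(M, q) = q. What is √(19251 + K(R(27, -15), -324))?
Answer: 2*√4822 ≈ 138.88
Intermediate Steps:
R(M, q) = -4 + q
K(U, v) = v + U²
√(19251 + K(R(27, -15), -324)) = √(19251 + (-324 + (-4 - 15)²)) = √(19251 + (-324 + (-19)²)) = √(19251 + (-324 + 361)) = √(19251 + 37) = √19288 = 2*√4822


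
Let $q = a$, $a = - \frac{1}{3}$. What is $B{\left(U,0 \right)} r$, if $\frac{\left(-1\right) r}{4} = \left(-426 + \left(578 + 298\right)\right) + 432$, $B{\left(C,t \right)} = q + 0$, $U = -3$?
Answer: $1176$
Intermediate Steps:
$a = - \frac{1}{3}$ ($a = \left(-1\right) \frac{1}{3} = - \frac{1}{3} \approx -0.33333$)
$q = - \frac{1}{3} \approx -0.33333$
$B{\left(C,t \right)} = - \frac{1}{3}$ ($B{\left(C,t \right)} = - \frac{1}{3} + 0 = - \frac{1}{3}$)
$r = -3528$ ($r = - 4 \left(\left(-426 + \left(578 + 298\right)\right) + 432\right) = - 4 \left(\left(-426 + 876\right) + 432\right) = - 4 \left(450 + 432\right) = \left(-4\right) 882 = -3528$)
$B{\left(U,0 \right)} r = \left(- \frac{1}{3}\right) \left(-3528\right) = 1176$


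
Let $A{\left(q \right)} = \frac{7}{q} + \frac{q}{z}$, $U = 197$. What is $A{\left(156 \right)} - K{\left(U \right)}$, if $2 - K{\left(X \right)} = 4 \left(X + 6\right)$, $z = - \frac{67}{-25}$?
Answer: $\frac{9074989}{10452} \approx 868.25$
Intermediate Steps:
$z = \frac{67}{25}$ ($z = \left(-67\right) \left(- \frac{1}{25}\right) = \frac{67}{25} \approx 2.68$)
$A{\left(q \right)} = \frac{7}{q} + \frac{25 q}{67}$ ($A{\left(q \right)} = \frac{7}{q} + \frac{q}{\frac{67}{25}} = \frac{7}{q} + q \frac{25}{67} = \frac{7}{q} + \frac{25 q}{67}$)
$K{\left(X \right)} = -22 - 4 X$ ($K{\left(X \right)} = 2 - 4 \left(X + 6\right) = 2 - 4 \left(6 + X\right) = 2 - \left(24 + 4 X\right) = -22 - 4 X$)
$A{\left(156 \right)} - K{\left(U \right)} = \left(\frac{7}{156} + \frac{25}{67} \cdot 156\right) - \left(-22 - 788\right) = \left(7 \cdot \frac{1}{156} + \frac{3900}{67}\right) - \left(-22 - 788\right) = \left(\frac{7}{156} + \frac{3900}{67}\right) - -810 = \frac{608869}{10452} + 810 = \frac{9074989}{10452}$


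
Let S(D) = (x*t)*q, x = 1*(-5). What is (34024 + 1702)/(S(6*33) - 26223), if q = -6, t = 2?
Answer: -35726/26163 ≈ -1.3655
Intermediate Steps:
x = -5
S(D) = 60 (S(D) = -5*2*(-6) = -10*(-6) = 60)
(34024 + 1702)/(S(6*33) - 26223) = (34024 + 1702)/(60 - 26223) = 35726/(-26163) = 35726*(-1/26163) = -35726/26163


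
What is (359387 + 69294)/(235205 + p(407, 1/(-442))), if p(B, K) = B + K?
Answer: 189477002/104140503 ≈ 1.8194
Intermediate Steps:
(359387 + 69294)/(235205 + p(407, 1/(-442))) = (359387 + 69294)/(235205 + (407 + 1/(-442))) = 428681/(235205 + (407 - 1/442)) = 428681/(235205 + 179893/442) = 428681/(104140503/442) = 428681*(442/104140503) = 189477002/104140503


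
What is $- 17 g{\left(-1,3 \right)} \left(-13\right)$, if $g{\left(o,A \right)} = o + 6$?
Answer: $1105$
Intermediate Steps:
$g{\left(o,A \right)} = 6 + o$
$- 17 g{\left(-1,3 \right)} \left(-13\right) = - 17 \left(6 - 1\right) \left(-13\right) = \left(-17\right) 5 \left(-13\right) = \left(-85\right) \left(-13\right) = 1105$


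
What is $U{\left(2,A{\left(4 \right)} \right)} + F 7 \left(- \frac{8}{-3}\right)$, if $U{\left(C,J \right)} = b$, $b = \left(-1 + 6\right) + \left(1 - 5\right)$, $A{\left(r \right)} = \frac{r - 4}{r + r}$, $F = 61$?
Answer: $\frac{3419}{3} \approx 1139.7$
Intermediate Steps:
$A{\left(r \right)} = \frac{-4 + r}{2 r}$
$b = 1$ ($b = 5 + \left(1 - 5\right) = 5 - 4 = 1$)
$U{\left(C,J \right)} = 1$
$U{\left(2,A{\left(4 \right)} \right)} + F 7 \left(- \frac{8}{-3}\right) = 1 + 61 \cdot 7 \left(- \frac{8}{-3}\right) = 1 + 61 \cdot 7 \left(\left(-8\right) \left(- \frac{1}{3}\right)\right) = 1 + 61 \cdot 7 \cdot \frac{8}{3} = 1 + 61 \cdot \frac{56}{3} = 1 + \frac{3416}{3} = \frac{3419}{3}$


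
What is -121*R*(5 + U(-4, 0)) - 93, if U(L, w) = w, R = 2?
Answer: -1303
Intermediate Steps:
-121*R*(5 + U(-4, 0)) - 93 = -242*(5 + 0) - 93 = -242*5 - 93 = -121*10 - 93 = -1210 - 93 = -1303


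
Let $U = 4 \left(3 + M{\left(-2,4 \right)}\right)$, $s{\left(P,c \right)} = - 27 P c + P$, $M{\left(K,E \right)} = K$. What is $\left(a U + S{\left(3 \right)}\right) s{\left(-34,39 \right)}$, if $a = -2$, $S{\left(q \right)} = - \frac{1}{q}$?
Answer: $- \frac{894200}{3} \approx -2.9807 \cdot 10^{5}$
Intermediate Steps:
$s{\left(P,c \right)} = P - 27 P c$ ($s{\left(P,c \right)} = - 27 P c + P = P - 27 P c$)
$U = 4$ ($U = 4 \left(3 - 2\right) = 4 \cdot 1 = 4$)
$\left(a U + S{\left(3 \right)}\right) s{\left(-34,39 \right)} = \left(\left(-2\right) 4 - \frac{1}{3}\right) \left(- 34 \left(1 - 1053\right)\right) = \left(-8 - \frac{1}{3}\right) \left(- 34 \left(1 - 1053\right)\right) = \left(-8 - \frac{1}{3}\right) \left(\left(-34\right) \left(-1052\right)\right) = \left(- \frac{25}{3}\right) 35768 = - \frac{894200}{3}$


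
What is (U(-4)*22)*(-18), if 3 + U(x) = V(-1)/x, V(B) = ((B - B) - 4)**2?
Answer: 2772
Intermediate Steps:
V(B) = 16 (V(B) = (0 - 4)**2 = (-4)**2 = 16)
U(x) = -3 + 16/x
(U(-4)*22)*(-18) = ((-3 + 16/(-4))*22)*(-18) = ((-3 + 16*(-1/4))*22)*(-18) = ((-3 - 4)*22)*(-18) = -7*22*(-18) = -154*(-18) = 2772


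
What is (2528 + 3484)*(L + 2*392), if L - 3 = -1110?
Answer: -1941876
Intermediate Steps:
L = -1107 (L = 3 - 1110 = -1107)
(2528 + 3484)*(L + 2*392) = (2528 + 3484)*(-1107 + 2*392) = 6012*(-1107 + 784) = 6012*(-323) = -1941876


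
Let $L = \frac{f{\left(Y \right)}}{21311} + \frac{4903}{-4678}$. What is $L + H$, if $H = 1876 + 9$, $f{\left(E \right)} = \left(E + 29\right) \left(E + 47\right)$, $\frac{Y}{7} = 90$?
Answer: $\frac{189903606451}{99692858} \approx 1904.9$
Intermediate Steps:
$Y = 630$ ($Y = 7 \cdot 90 = 630$)
$f{\left(E \right)} = \left(29 + E\right) \left(47 + E\right)$
$L = \frac{1982569121}{99692858}$ ($L = \frac{1363 + 630^{2} + 76 \cdot 630}{21311} + \frac{4903}{-4678} = \left(1363 + 396900 + 47880\right) \frac{1}{21311} + 4903 \left(- \frac{1}{4678}\right) = 446143 \cdot \frac{1}{21311} - \frac{4903}{4678} = \frac{446143}{21311} - \frac{4903}{4678} = \frac{1982569121}{99692858} \approx 19.887$)
$H = 1885$
$L + H = \frac{1982569121}{99692858} + 1885 = \frac{189903606451}{99692858}$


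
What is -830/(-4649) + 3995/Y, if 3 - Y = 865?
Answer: -17857295/4007438 ≈ -4.4560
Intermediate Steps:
Y = -862 (Y = 3 - 1*865 = 3 - 865 = -862)
-830/(-4649) + 3995/Y = -830/(-4649) + 3995/(-862) = -830*(-1/4649) + 3995*(-1/862) = 830/4649 - 3995/862 = -17857295/4007438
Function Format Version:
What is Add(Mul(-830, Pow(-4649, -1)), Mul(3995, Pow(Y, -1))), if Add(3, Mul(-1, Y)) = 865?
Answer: Rational(-17857295, 4007438) ≈ -4.4560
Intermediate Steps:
Y = -862 (Y = Add(3, Mul(-1, 865)) = Add(3, -865) = -862)
Add(Mul(-830, Pow(-4649, -1)), Mul(3995, Pow(Y, -1))) = Add(Mul(-830, Pow(-4649, -1)), Mul(3995, Pow(-862, -1))) = Add(Mul(-830, Rational(-1, 4649)), Mul(3995, Rational(-1, 862))) = Add(Rational(830, 4649), Rational(-3995, 862)) = Rational(-17857295, 4007438)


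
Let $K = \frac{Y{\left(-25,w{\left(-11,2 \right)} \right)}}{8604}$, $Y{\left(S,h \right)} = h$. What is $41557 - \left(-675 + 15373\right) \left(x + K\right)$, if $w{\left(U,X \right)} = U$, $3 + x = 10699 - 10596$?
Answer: $- \frac{6144220547}{4302} \approx -1.4282 \cdot 10^{6}$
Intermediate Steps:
$x = 100$ ($x = -3 + \left(10699 - 10596\right) = -3 + 103 = 100$)
$K = - \frac{11}{8604} \approx -0.0012785$
$41557 - \left(-675 + 15373\right) \left(x + K\right) = 41557 - \left(-675 + 15373\right) \left(100 - \frac{11}{8604}\right) = 41557 - 14698 \cdot \frac{860389}{8604} = 41557 - \frac{6322998761}{4302} = - \frac{6144220547}{4302}$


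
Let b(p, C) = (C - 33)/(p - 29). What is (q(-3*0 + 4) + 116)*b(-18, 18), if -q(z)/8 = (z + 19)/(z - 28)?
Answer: 1855/47 ≈ 39.468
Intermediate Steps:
b(p, C) = (-33 + C)/(-29 + p)
q(z) = -8*(19 + z)/(-28 + z) (q(z) = -8*(z + 19)/(z - 28) = -8*(19 + z)/(-28 + z))
(q(-3*0 + 4) + 116)*b(-18, 18) = (8*(-19 - (-3*0 + 4))/(-28 + (-3*0 + 4)) + 116)*((-33 + 18)/(-29 - 18)) = (8*(-19 - (0 + 4))/(-28 + (0 + 4)) + 116)*(-15/(-47)) = (8*(-19 - 1*4)/(-28 + 4) + 116)*(-1/47*(-15)) = (8*(-19 - 4)/(-24) + 116)*(15/47) = (8*(-1/24)*(-23) + 116)*(15/47) = (23/3 + 116)*(15/47) = (371/3)*(15/47) = 1855/47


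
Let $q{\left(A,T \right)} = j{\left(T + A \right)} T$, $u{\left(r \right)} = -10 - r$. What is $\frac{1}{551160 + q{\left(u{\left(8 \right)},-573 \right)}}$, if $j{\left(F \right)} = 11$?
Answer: $\frac{1}{544857} \approx 1.8353 \cdot 10^{-6}$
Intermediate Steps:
$q{\left(A,T \right)} = 11 T$
$\frac{1}{551160 + q{\left(u{\left(8 \right)},-573 \right)}} = \frac{1}{551160 + 11 \left(-573\right)} = \frac{1}{551160 - 6303} = \frac{1}{544857}$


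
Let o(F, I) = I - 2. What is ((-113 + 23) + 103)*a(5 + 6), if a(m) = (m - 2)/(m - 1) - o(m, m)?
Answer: -1053/10 ≈ -105.30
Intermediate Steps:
o(F, I) = -2 + I
a(m) = 2 - m + (-2 + m)/(-1 + m) (a(m) = (m - 2)/(m - 1) - (-2 + m) = (-2 + m)/(-1 + m) + (2 - m) = 2 - m + (-2 + m)/(-1 + m))
((-113 + 23) + 103)*a(5 + 6) = ((-113 + 23) + 103)*((-4 - (5 + 6)² + 4*(5 + 6))/(-1 + (5 + 6))) = (-90 + 103)*((-4 - 1*11² + 4*11)/(-1 + 11)) = 13*((-4 - 1*121 + 44)/10) = 13*((-4 - 121 + 44)/10) = 13*((⅒)*(-81)) = 13*(-81/10) = -1053/10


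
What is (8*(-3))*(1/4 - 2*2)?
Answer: 90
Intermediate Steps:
(8*(-3))*(1/4 - 2*2) = -24*(¼ - 4) = -24*(-15/4) = 90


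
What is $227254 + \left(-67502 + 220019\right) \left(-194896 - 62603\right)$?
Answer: $-39272747729$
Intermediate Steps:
$227254 + \left(-67502 + 220019\right) \left(-194896 - 62603\right) = 227254 + 152517 \left(-257499\right) = 227254 - 39272974983 = -39272747729$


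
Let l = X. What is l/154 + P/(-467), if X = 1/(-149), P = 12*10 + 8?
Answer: -2937555/10715782 ≈ -0.27413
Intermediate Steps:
P = 128 (P = 120 + 8 = 128)
X = -1/149 ≈ -0.0067114
l = -1/149 ≈ -0.0067114
l/154 + P/(-467) = -1/149/154 + 128/(-467) = -1/149*1/154 + 128*(-1/467) = -1/22946 - 128/467 = -2937555/10715782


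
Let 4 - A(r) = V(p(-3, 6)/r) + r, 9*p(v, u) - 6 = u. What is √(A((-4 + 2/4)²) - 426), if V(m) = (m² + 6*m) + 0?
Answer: I*√37592305/294 ≈ 20.855*I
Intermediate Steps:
p(v, u) = ⅔ + u/9
V(m) = m² + 6*m
A(r) = 4 - r - 4*(6 + 4/(3*r))/(3*r) (A(r) = 4 - (((⅔ + (⅑)*6)/r)*(6 + (⅔ + (⅑)*6)/r) + r) = 4 - (((⅔ + ⅔)/r)*(6 + (⅔ + ⅔)/r) + r) = 4 - ((4/(3*r))*(6 + 4/(3*r)) + r) = 4 - (4*(6 + 4/(3*r))/(3*r) + r) = 4 - (r + 4*(6 + 4/(3*r))/(3*r)) = 4 + (-r - 4*(6 + 4/(3*r))/(3*r)) = 4 - r - 4*(6 + 4/(3*r))/(3*r))
√(A((-4 + 2/4)²) - 426) = √((4 - (-4 + 2/4)² - 8/(-4 + 2/4)² - 16/(9*(-4 + 2/4)⁴)) - 426) = √((4 - (-4 + 2*(¼))² - 8/(-4 + 2*(¼))² - 16/(9*(-4 + 2*(¼))⁴)) - 426) = √((4 - (-4 + ½)² - 8/(-4 + ½)² - 16/(9*(-4 + ½)⁴)) - 426) = √((4 - (-7/2)² - 8/((-7/2)²) - 16/(9*((-7/2)²)²)) - 426) = √((4 - 1*49/4 - 8/49/4 - 16/(9*(49/4)²)) - 426) = √((4 - 49/4 - 8*4/49 - 16/9*16/2401) - 426) = √((4 - 49/4 - 32/49 - 256/21609) - 426) = √(-770569/86436 - 426) = √(-37592305/86436) = I*√37592305/294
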